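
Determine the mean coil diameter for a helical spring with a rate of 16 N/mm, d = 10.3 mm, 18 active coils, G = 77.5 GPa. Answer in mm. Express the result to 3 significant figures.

72.3 mm

D = (Gd⁴/(8N_a·k))^(1/3) = (77.5×10³·10.3⁴/(8·18·16))^(1/3)
  = (378589)^(1/3) = 72.3418 mm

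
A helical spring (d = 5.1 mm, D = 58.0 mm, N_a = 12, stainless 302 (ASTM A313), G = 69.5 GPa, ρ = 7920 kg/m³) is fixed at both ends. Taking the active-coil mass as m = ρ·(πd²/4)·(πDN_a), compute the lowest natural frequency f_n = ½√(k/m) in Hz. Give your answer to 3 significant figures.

k = Gd⁴/(8D³N_a) = (69.5×10³)(5.1⁴)/(8·58.0³·12) = 2.5102 N/mm = 2510.2 N/m
Wire length L = πDN_a = π·58.0·12 = 2186.5 mm
m = ρ·(πd²/4)·L = 7920 × 20.428×10⁻⁶ m² × 2.1865 m = 0.35376 kg
f_n = ½√(k/m) = 0.5·√(2510.2/0.35376) = 0.5·√(7095.7) = 42.118 Hz

42.1 Hz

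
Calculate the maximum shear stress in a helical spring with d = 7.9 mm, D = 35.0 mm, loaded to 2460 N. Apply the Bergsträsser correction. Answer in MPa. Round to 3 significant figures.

Spring index C = D/d = 35.0/7.9 = 4.4304
K_B = (4C+2)/(4C−3) = 19.722/14.722 = 1.3396
τ₀ = 8FD/(πd³) = 8·2460·35.0/(π·7.9³) = 688800/1548.9 = 444.69 MPa
τ_max = K·τ₀ = 1.3396 × 444.69 = 595.73 MPa

596 MPa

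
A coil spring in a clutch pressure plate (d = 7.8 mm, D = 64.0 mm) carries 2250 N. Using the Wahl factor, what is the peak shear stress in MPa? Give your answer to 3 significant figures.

Spring index C = D/d = 64.0/7.8 = 8.2051
K_W = (4C−1)/(4C−4) + 0.615/C = 31.821/28.821 + 0.0750 = 1.1790
τ₀ = 8FD/(πd³) = 8·2250·64.0/(π·7.8³) = 1.152e+06/1490.8 = 772.71 MPa
τ_max = K·τ₀ = 1.1790 × 772.71 = 911.07 MPa

911 MPa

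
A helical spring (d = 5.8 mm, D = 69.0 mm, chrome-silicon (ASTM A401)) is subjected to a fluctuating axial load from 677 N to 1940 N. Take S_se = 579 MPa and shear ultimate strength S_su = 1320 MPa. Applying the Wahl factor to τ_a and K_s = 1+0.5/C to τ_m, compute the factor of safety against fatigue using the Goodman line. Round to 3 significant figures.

C = D/d = 69.0/5.8 = 11.8966; K_W = (4C−1)/(4C−4)+0.615/C = 1.1205; K_s = 1+0.5/C = 1.0420
F_a = (F_max−F_min)/2 = 631.5 N; F_m = (F_max+F_min)/2 = 1308.5 N
τ_a = K_W·8F_aD/(πd³) = 1.1205 × 568.69 = 637.24 MPa
τ_m = K_s·8F_mD/(πd³) = 1.0420 × 1178.4 = 1227.9 MPa
Goodman: 1/n_f = τ_a/S_se + τ_m/S_su = 637.24/579 + 1227.9/1320 = 1.10058 + 0.93022 = 2.0308
n_f = 1/2.0308 = 0.4924

0.492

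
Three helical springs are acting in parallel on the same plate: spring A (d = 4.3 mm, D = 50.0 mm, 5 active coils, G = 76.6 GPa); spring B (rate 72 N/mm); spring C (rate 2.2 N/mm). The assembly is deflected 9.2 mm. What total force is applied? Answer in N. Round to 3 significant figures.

731 N

k_A = Gd⁴/(8D³N_a) = (76.6×10³)(4.3⁴)/(8·50.0³·5) = 5.2376 N/mm
Parallel: k_eq = 5.2376 + 72 + 2.2 = 79.438 N/mm
F = k_eq·δ = 79.438·9.2 = 730.83 N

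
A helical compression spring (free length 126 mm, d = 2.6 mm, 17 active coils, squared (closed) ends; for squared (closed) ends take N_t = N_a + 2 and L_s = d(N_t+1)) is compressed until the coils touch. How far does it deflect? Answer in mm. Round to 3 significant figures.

74.0 mm

N_t = 19; L_s = 2.6·20 = 52 mm
δ_solid = L₀ − L_s = 126 − 52 = 74 mm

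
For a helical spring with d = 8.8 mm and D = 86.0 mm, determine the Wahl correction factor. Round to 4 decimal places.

C = D/d = 86.0/8.8 = 9.7727
K_W = (4C−1)/(4C−4) + 0.615/C = 38.091/35.091 + 0.0629 = 1.1484

1.1484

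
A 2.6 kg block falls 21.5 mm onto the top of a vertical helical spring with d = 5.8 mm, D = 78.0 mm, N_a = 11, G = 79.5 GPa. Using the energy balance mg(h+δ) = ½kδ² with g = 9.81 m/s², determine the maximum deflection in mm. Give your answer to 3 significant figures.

k = Gd⁴/(8D³N_a) = (79.5×10³)(5.8⁴)/(8·78.0³·11) = 2.1543 N/mm
W = mg = 2.6 × 9.81 = 25.506 N
½kδ² − Wδ − Wh = 0 → δ = (W + √(W² + 2kWh))/k
δ = (25.506 + √(650.56 + 2362.78))/2.1543 = (25.506 + 54.894)/2.1543 = 37.32 mm

37.3 mm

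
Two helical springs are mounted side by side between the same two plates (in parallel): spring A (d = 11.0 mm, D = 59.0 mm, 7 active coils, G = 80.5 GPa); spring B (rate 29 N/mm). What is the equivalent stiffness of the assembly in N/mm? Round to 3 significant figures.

131 N/mm

k_A = Gd⁴/(8D³N_a) = (80.5×10³)(11.0⁴)/(8·59.0³·7) = 102.48 N/mm
Parallel: k_eq = 102.48 + 29 = 131.48 N/mm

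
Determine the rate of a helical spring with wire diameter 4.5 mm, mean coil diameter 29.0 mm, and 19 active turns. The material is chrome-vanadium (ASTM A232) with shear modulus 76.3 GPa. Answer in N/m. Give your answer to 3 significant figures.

8440 N/m

k = Gd⁴/(8D³N_a) = (76.3×10³ × 4.5⁴) / (8 × 29.0³ × 19)
  = 3.12878e+07 / 3.70713e+06 = 8.4399 N/mm = 8439.9 N/m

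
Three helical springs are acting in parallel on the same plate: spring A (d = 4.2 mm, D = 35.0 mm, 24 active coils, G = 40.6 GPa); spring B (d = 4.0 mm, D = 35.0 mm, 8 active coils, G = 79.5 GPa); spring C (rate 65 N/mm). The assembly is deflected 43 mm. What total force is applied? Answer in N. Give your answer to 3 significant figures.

3180 N

k_A = Gd⁴/(8D³N_a) = (40.6×10³)(4.2⁴)/(8·35.0³·24) = 1.5347 N/mm
k_B = Gd⁴/(8D³N_a) = (79.5×10³)(4.0⁴)/(8·35.0³·8) = 7.4169 N/mm
Parallel: k_eq = 1.5347 + 7.4169 + 65 = 73.952 N/mm
F = k_eq·δ = 73.952·43 = 3179.9 N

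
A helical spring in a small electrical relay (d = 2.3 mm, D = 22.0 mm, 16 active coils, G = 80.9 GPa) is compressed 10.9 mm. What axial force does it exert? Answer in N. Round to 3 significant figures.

k = Gd⁴/(8D³N_a) = (80.9×10³)(2.3⁴)/(8·22.0³·16) = 1.661 N/mm
F = k·δ = 1.661 × 10.9 = 18.105 N

18.1 N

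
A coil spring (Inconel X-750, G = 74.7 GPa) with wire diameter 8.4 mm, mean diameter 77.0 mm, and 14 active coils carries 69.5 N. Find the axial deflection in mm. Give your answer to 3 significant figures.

9.56 mm

k = Gd⁴/(8D³N_a) = (74.7×10³)(8.4⁴)/(8·77.0³·14) = 7.2736 N/mm
δ = F/k = 69.5 / 7.2736 = 9.5551 mm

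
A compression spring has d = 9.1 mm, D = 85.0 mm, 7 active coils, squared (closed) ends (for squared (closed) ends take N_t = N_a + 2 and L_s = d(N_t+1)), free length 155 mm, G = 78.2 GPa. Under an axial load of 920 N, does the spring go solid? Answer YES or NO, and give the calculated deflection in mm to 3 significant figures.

NO, δ = 59.0 mm

k = Gd⁴/(8D³N_a) = (78.2×10³)(9.1⁴)/(8·85.0³·7) = 15.593 N/mm
N_t = 9; L_s = 9.1·10 = 91 mm; δ_solid = L₀ − L_s = 155 − 91 = 64 mm
δ = F/k = 920/15.593 = 59.001 mm
δ < δ_solid → spring does not go solid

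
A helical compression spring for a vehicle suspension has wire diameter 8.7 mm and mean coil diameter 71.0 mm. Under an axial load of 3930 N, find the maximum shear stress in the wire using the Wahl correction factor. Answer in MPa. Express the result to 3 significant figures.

Spring index C = D/d = 71.0/8.7 = 8.1609
K_W = (4C−1)/(4C−4) + 0.615/C = 31.644/28.644 + 0.0754 = 1.1801
τ₀ = 8FD/(πd³) = 8·3930·71.0/(π·8.7³) = 2.23224e+06/2068.7 = 1079 MPa
τ_max = K·τ₀ = 1.1801 × 1079 = 1273.4 MPa

1270 MPa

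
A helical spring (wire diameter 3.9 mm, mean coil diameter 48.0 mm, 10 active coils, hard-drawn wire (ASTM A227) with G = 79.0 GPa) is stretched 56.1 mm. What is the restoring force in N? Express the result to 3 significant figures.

116 N

k = Gd⁴/(8D³N_a) = (79.0×10³)(3.9⁴)/(8·48.0³·10) = 2.0657 N/mm
F = k·δ = 2.0657 × 56.1 = 115.89 N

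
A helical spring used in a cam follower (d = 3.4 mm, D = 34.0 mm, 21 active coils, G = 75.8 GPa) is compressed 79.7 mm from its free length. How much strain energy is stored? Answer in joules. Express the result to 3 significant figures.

4.87 J

k = Gd⁴/(8D³N_a) = (75.8×10³)(3.4⁴)/(8·34.0³·21) = 1.534 N/mm
U = ½kδ² = 0.5 × 1.534 × 79.7² = 4872.2 N·mm = 4.8722 J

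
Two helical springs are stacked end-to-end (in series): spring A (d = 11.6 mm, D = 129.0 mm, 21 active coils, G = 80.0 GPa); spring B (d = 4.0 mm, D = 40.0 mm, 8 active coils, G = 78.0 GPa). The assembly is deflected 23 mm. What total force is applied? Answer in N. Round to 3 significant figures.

k_A = Gd⁴/(8D³N_a) = (80.0×10³)(11.6⁴)/(8·129.0³·21) = 4.0165 N/mm
k_B = Gd⁴/(8D³N_a) = (78.0×10³)(4.0⁴)/(8·40.0³·8) = 4.875 N/mm
Series: 1/k_eq = 1/4.0165 + 1/4.875 = 0.4541; k_eq = 2.2021 N/mm
F = k_eq·δ = 2.2021·23 = 50.649 N

50.6 N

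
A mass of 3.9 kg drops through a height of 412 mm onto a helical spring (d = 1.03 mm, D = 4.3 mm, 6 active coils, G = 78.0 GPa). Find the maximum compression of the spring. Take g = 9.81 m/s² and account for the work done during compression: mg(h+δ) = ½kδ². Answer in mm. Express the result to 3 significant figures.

k = Gd⁴/(8D³N_a) = (78.0×10³)(1.03⁴)/(8·4.3³·6) = 23.004 N/mm
W = mg = 3.9 × 9.81 = 38.259 N
½kδ² − Wδ − Wh = 0 → δ = (W + √(W² + 2kWh))/k
δ = (38.259 + √(1463.8 + 725200))/23.004 = (38.259 + 852.45)/23.004 = 38.72 mm

38.7 mm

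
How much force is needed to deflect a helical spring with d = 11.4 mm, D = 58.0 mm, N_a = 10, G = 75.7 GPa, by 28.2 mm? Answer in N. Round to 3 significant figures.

2310 N

k = Gd⁴/(8D³N_a) = (75.7×10³)(11.4⁴)/(8·58.0³·10) = 81.911 N/mm
F = k·δ = 81.911 × 28.2 = 2309.9 N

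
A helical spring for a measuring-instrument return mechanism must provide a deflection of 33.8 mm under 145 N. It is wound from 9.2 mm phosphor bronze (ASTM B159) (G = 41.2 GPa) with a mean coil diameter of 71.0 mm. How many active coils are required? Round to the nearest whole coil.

24

Required rate k = F/δ = 145/33.8 = 4.2899 N/mm
N_a = Gd⁴/(8D³k) = (41.2×10³ × 9.2⁴)/(8 × 71.0³ × 4.2899)
    = 2.95154e+08 / 1.22833e+07 = 24.03 → 24 coils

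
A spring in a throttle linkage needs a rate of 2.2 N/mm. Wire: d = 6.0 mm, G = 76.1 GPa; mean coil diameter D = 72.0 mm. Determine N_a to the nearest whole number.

15

N_a = Gd⁴/(8D³k) = (76.1×10³ × 6.0⁴)/(8 × 72.0³ × 2.2)
    = 9.86256e+07 / 6.56916e+06 = 15.01 → 15 coils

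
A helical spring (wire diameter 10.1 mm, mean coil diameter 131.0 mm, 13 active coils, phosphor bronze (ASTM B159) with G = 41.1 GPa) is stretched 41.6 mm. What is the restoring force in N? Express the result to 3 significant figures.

76.1 N

k = Gd⁴/(8D³N_a) = (41.1×10³)(10.1⁴)/(8·131.0³·13) = 1.8293 N/mm
F = k·δ = 1.8293 × 41.6 = 76.098 N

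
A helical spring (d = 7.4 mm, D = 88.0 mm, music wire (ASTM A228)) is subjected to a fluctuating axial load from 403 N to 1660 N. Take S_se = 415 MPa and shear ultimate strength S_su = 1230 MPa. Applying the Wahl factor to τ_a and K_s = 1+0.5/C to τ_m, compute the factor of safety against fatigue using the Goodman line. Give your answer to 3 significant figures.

C = D/d = 88.0/7.4 = 11.8919; K_W = (4C−1)/(4C−4)+0.615/C = 1.1206; K_s = 1+0.5/C = 1.0420
F_a = (F_max−F_min)/2 = 628.5 N; F_m = (F_max+F_min)/2 = 1031.5 N
τ_a = K_W·8F_aD/(πd³) = 1.1206 × 347.56 = 389.47 MPa
τ_m = K_s·8F_mD/(πd³) = 1.0420 × 570.42 = 594.41 MPa
Goodman: 1/n_f = τ_a/S_se + τ_m/S_su = 389.47/415 + 594.41/1230 = 0.93848 + 0.48326 = 1.4217
n_f = 1/1.4217 = 0.7034

0.703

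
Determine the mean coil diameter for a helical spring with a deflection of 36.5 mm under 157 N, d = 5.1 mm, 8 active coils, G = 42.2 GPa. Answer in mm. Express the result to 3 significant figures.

Required rate k = F/δ = 157/36.5 = 4.3014 N/mm
D = (Gd⁴/(8N_a·k))^(1/3) = (42.2×10³·5.1⁴/(8·8·4.3014))^(1/3)
  = (103707)^(1/3) = 46.9824 mm

47.0 mm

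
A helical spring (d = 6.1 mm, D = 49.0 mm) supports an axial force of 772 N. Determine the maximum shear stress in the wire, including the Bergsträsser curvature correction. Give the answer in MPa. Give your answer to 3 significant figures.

Spring index C = D/d = 49.0/6.1 = 8.0328
K_B = (4C+2)/(4C−3) = 34.131/29.131 = 1.1716
τ₀ = 8FD/(πd³) = 8·772·49.0/(π·6.1³) = 302624/713.08 = 424.39 MPa
τ_max = K·τ₀ = 1.1716 × 424.39 = 497.23 MPa

497 MPa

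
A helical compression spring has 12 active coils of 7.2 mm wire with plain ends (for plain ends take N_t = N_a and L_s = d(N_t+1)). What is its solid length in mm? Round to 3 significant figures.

plain ends: N_t = N_a = 12
L_s = d·(N_t+1) = 7.2 × 13 = 93.6 mm

93.6 mm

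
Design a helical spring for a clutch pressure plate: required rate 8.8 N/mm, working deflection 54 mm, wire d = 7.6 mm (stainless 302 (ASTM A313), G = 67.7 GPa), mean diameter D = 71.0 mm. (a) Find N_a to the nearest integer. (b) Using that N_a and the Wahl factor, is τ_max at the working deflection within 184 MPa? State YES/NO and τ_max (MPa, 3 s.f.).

N_a = Gd⁴/(8D³k) = (67.7×10³)(7.6⁴)/(8·71.0³·8.8) = 8.964 → N_a = 9
Actual rate k = Gd⁴/(8D³·9) = 8.7647 N/mm
Working load F = kδ = 8.7647·54 = 473.29 N
C = 71.0/7.6 = 9.3421; K_W = (4C−1)/(4C−4)+0.615/C = 1.1557
τ_max = K_W·8FD/(πd³) = 1.1557·194.93 = 225.29 MPa
τ_max > 184 MPa → exceeds allowable

(a) 9 coils; (b) NO, τ_max = 225 MPa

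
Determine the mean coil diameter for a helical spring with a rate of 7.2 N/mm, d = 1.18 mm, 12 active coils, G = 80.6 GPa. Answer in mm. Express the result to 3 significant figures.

D = (Gd⁴/(8N_a·k))^(1/3) = (80.6×10³·1.18⁴/(8·12·7.2))^(1/3)
  = (226.079)^(1/3) = 6.0919 mm

6.09 mm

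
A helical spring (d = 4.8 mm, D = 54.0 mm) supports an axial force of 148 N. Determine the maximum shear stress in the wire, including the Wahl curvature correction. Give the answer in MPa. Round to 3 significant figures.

208 MPa

Spring index C = D/d = 54.0/4.8 = 11.2500
K_W = (4C−1)/(4C−4) + 0.615/C = 44.000/41.000 + 0.0547 = 1.1278
τ₀ = 8FD/(πd³) = 8·148·54.0/(π·4.8³) = 63936/347.44 = 184.02 MPa
τ_max = K·τ₀ = 1.1278 × 184.02 = 207.55 MPa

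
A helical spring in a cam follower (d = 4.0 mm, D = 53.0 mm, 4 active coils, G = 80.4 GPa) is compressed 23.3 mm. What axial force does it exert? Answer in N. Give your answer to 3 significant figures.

101 N

k = Gd⁴/(8D³N_a) = (80.4×10³)(4.0⁴)/(8·53.0³·4) = 4.3203 N/mm
F = k·δ = 4.3203 × 23.3 = 100.66 N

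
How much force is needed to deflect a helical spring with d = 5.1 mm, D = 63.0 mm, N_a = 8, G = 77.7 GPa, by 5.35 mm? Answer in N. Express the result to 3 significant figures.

17.6 N

k = Gd⁴/(8D³N_a) = (77.7×10³)(5.1⁴)/(8·63.0³·8) = 3.2847 N/mm
F = k·δ = 3.2847 × 5.35 = 17.573 N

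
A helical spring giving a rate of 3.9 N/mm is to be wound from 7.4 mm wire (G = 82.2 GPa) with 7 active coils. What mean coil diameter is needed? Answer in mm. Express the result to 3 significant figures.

D = (Gd⁴/(8N_a·k))^(1/3) = (82.2×10³·7.4⁴/(8·7·3.9))^(1/3)
  = (1.12862e+06)^(1/3) = 104.1155 mm

104 mm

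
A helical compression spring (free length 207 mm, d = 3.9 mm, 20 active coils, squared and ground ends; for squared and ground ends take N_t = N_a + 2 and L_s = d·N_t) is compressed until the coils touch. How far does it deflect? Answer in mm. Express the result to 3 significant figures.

121 mm

N_t = 22; L_s = 3.9·22 = 85.8 mm
δ_solid = L₀ − L_s = 207 − 85.8 = 121.2 mm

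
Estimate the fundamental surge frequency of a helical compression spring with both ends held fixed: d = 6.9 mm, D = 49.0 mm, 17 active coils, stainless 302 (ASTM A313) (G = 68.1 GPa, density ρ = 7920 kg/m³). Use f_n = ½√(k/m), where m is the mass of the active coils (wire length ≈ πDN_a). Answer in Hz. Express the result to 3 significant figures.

k = Gd⁴/(8D³N_a) = (68.1×10³)(6.9⁴)/(8·49.0³·17) = 9.6475 N/mm = 9647.5 N/m
Wire length L = πDN_a = π·49.0·17 = 2616.9 mm
m = ρ·(πd²/4)·L = 7920 × 37.393×10⁻⁶ m² × 2.6169 m = 0.77501 kg
f_n = ½√(k/m) = 0.5·√(9647.5/0.77501) = 0.5·√(12448) = 55.786 Hz

55.8 Hz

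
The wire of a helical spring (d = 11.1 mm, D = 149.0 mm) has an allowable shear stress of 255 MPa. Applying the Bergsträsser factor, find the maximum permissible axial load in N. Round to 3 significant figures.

837 N

C = D/d = 149.0/11.1 = 13.4234
K_B = (4C+2)/(4C−3) = 55.694/50.694 = 1.0986
τ_max = K·8FD/(πd³) → F_max = τ_allow·πd³/(8DK)
F_max = 255·π·11.1³/(8·149.0·1.0986) = 1.0956e+06/1309.6 = 836.62 N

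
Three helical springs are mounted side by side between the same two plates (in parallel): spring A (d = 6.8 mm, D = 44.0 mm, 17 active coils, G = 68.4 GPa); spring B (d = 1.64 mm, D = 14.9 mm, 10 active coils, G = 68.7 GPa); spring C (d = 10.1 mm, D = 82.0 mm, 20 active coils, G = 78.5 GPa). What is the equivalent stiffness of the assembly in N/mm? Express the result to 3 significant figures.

k_A = Gd⁴/(8D³N_a) = (68.4×10³)(6.8⁴)/(8·44.0³·17) = 12.624 N/mm
k_B = Gd⁴/(8D³N_a) = (68.7×10³)(1.64⁴)/(8·14.9³·10) = 1.8779 N/mm
k_C = Gd⁴/(8D³N_a) = (78.5×10³)(10.1⁴)/(8·82.0³·20) = 9.2596 N/mm
Parallel: k_eq = 12.624 + 1.8779 + 9.2596 = 23.762 N/mm

23.8 N/mm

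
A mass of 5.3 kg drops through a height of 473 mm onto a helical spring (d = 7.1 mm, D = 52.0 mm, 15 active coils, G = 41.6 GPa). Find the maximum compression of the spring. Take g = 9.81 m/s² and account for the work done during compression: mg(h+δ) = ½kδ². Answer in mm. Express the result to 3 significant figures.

k = Gd⁴/(8D³N_a) = (41.6×10³)(7.1⁴)/(8·52.0³·15) = 6.2652 N/mm
W = mg = 5.3 × 9.81 = 51.993 N
½kδ² − Wδ − Wh = 0 → δ = (W + √(W² + 2kWh))/k
δ = (51.993 + √(2703.3 + 308157))/6.2652 = (51.993 + 557.55)/6.2652 = 97.29 mm

97.3 mm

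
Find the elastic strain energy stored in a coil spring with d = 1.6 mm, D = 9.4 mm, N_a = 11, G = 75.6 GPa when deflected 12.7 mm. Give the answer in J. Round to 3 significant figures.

0.547 J

k = Gd⁴/(8D³N_a) = (75.6×10³)(1.6⁴)/(8·9.4³·11) = 6.7785 N/mm
U = ½kδ² = 0.5 × 6.7785 × 12.7² = 546.65 N·mm = 0.54665 J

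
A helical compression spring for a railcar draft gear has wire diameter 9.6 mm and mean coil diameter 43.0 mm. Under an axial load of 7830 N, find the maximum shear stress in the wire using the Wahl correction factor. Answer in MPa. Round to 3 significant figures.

Spring index C = D/d = 43.0/9.6 = 4.4792
K_W = (4C−1)/(4C−4) + 0.615/C = 16.917/13.917 + 0.1373 = 1.3529
τ₀ = 8FD/(πd³) = 8·7830·43.0/(π·9.6³) = 2.69352e+06/2779.5 = 969.07 MPa
τ_max = K·τ₀ = 1.3529 × 969.07 = 1311 MPa

1310 MPa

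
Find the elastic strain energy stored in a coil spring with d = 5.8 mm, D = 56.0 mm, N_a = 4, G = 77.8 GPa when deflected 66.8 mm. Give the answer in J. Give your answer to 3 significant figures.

k = Gd⁴/(8D³N_a) = (77.8×10³)(5.8⁴)/(8·56.0³·4) = 15.667 N/mm
U = ½kδ² = 0.5 × 15.667 × 66.8² = 34954 N·mm = 34.954 J

35.0 J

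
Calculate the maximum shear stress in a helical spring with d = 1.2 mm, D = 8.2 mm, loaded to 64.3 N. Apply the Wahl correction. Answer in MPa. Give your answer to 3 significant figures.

947 MPa

Spring index C = D/d = 8.2/1.2 = 6.8333
K_W = (4C−1)/(4C−4) + 0.615/C = 26.333/23.333 + 0.0900 = 1.2186
τ₀ = 8FD/(πd³) = 8·64.3·8.2/(π·1.2³) = 4218.08/5.4287 = 777 MPa
τ_max = K·τ₀ = 1.2186 × 777 = 946.83 MPa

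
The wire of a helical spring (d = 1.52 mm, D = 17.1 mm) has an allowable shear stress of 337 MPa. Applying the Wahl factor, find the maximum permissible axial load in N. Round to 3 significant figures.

C = D/d = 17.1/1.52 = 11.2500
K_W = (4C−1)/(4C−4) + 0.615/C = 44.000/41.000 + 0.0547 = 1.1278
τ_max = K·8FD/(πd³) → F_max = τ_allow·πd³/(8DK)
F_max = 337·π·1.52³/(8·17.1·1.1278) = 3718/154.29 = 24.098 N

24.1 N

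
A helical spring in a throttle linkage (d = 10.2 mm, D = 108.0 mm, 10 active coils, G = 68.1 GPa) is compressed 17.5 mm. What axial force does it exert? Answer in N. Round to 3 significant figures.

k = Gd⁴/(8D³N_a) = (68.1×10³)(10.2⁴)/(8·108.0³·10) = 7.3145 N/mm
F = k·δ = 7.3145 × 17.5 = 128 N

128 N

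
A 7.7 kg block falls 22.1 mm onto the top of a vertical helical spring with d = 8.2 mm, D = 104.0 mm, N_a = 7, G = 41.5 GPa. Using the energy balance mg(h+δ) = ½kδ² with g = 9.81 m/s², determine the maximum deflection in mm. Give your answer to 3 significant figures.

k = Gd⁴/(8D³N_a) = (41.5×10³)(8.2⁴)/(8·104.0³·7) = 2.9786 N/mm
W = mg = 7.7 × 9.81 = 75.537 N
½kδ² − Wδ − Wh = 0 → δ = (W + √(W² + 2kWh))/k
δ = (75.537 + √(5705.8 + 9944.83))/2.9786 = (75.537 + 125.1)/2.9786 = 67.36 mm

67.4 mm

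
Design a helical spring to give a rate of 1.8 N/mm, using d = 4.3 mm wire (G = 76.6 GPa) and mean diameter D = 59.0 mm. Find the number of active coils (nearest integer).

N_a = Gd⁴/(8D³k) = (76.6×10³ × 4.3⁴)/(8 × 59.0³ × 1.8)
    = 2.6188e+07 / 2.95746e+06 = 8.855 → 9 coils

9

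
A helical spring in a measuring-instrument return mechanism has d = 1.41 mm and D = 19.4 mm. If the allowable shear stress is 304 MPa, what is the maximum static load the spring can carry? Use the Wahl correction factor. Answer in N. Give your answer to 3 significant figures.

C = D/d = 19.4/1.41 = 13.7589
K_W = (4C−1)/(4C−4) + 0.615/C = 54.035/51.035 + 0.0447 = 1.1035
τ_max = K·8FD/(πd³) → F_max = τ_allow·πd³/(8DK)
F_max = 304·π·1.41³/(8·19.4·1.1035) = 2677.2/171.26 = 15.632 N

15.6 N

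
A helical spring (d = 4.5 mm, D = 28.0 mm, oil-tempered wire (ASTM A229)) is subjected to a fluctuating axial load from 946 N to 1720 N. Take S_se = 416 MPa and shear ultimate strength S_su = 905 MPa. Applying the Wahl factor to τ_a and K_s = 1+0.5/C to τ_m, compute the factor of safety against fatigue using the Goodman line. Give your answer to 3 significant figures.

C = D/d = 28.0/4.5 = 6.2222; K_W = (4C−1)/(4C−4)+0.615/C = 1.2425; K_s = 1+0.5/C = 1.0804
F_a = (F_max−F_min)/2 = 387 N; F_m = (F_max+F_min)/2 = 1333 N
τ_a = K_W·8F_aD/(πd³) = 1.2425 × 302.81 = 376.23 MPa
τ_m = K_s·8F_mD/(πd³) = 1.0804 × 1043 = 1126.8 MPa
Goodman: 1/n_f = τ_a/S_se + τ_m/S_su = 376.23/416 + 1126.8/905 = 0.90440 + 1.24512 = 2.1495
n_f = 1/2.1495 = 0.4652

0.465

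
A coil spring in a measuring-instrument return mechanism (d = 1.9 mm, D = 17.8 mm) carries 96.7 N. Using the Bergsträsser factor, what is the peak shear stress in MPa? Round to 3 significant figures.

Spring index C = D/d = 17.8/1.9 = 9.3684
K_B = (4C+2)/(4C−3) = 39.474/34.474 = 1.1450
τ₀ = 8FD/(πd³) = 8·96.7·17.8/(π·1.9³) = 13770.1/21.548 = 639.04 MPa
τ_max = K·τ₀ = 1.1450 × 639.04 = 731.72 MPa

732 MPa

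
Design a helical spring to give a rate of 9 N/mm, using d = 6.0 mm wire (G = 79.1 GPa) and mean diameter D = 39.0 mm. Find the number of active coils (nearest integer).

N_a = Gd⁴/(8D³k) = (79.1×10³ × 6.0⁴)/(8 × 39.0³ × 9)
    = 1.02514e+08 / 4.27097e+06 = 24 → 24 coils

24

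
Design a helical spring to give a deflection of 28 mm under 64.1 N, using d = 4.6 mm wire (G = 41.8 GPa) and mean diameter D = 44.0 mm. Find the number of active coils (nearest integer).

Required rate k = F/δ = 64.1/28 = 2.2893 N/mm
N_a = Gd⁴/(8D³k) = (41.8×10³ × 4.6⁴)/(8 × 44.0³ × 2.2893)
    = 1.87158e+07 / 1.56008e+06 = 12 → 12 coils

12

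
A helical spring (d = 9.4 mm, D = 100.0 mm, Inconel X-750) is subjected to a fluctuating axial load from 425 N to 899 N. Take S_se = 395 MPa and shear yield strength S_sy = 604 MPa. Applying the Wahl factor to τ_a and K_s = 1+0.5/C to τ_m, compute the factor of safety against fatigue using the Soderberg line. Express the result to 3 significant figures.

1.78

C = D/d = 100.0/9.4 = 10.6383; K_W = (4C−1)/(4C−4)+0.615/C = 1.1356; K_s = 1+0.5/C = 1.0470
F_a = (F_max−F_min)/2 = 237 N; F_m = (F_max+F_min)/2 = 662 N
τ_a = K_W·8F_aD/(πd³) = 1.1356 × 72.662 = 82.516 MPa
τ_m = K_s·8F_mD/(πd³) = 1.0470 × 202.96 = 212.5 MPa
Soderberg: 1/n_f = τ_a/S_se + τ_m/S_sy = 82.516/395 + 212.5/604 = 0.20890 + 0.35182 = 0.56073
n_f = 1/0.56073 = 1.783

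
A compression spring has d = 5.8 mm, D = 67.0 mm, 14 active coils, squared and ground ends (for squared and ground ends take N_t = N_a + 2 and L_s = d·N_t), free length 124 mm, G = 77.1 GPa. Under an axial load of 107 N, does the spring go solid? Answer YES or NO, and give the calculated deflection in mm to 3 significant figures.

YES, δ = 41.3 mm

k = Gd⁴/(8D³N_a) = (77.1×10³)(5.8⁴)/(8·67.0³·14) = 2.5901 N/mm
N_t = 16; L_s = 5.8·16 = 92.8 mm; δ_solid = L₀ − L_s = 124 − 92.8 = 31.2 mm
δ = F/k = 107/2.5901 = 41.31 mm
δ ≥ δ_solid → spring goes solid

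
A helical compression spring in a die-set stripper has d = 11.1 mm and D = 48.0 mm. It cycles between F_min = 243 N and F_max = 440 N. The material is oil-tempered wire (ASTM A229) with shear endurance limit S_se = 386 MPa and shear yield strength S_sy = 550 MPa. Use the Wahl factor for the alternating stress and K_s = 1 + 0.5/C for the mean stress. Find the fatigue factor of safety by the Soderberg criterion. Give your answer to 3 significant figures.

10.7

C = D/d = 48.0/11.1 = 4.3243; K_W = (4C−1)/(4C−4)+0.615/C = 1.3678; K_s = 1+0.5/C = 1.1156
F_a = (F_max−F_min)/2 = 98.5 N; F_m = (F_max+F_min)/2 = 341.5 N
τ_a = K_W·8F_aD/(πd³) = 1.3678 × 8.8034 = 12.041 MPa
τ_m = K_s·8F_mD/(πd³) = 1.1156 × 30.521 = 34.05 MPa
Soderberg: 1/n_f = τ_a/S_se + τ_m/S_sy = 12.041/386 + 34.05/550 = 0.03120 + 0.06191 = 0.093105
n_f = 1/0.093105 = 10.74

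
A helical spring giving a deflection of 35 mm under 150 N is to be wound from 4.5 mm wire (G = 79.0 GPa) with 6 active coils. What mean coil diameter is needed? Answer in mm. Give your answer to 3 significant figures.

54.0 mm

Required rate k = F/δ = 150/35 = 4.2857 N/mm
D = (Gd⁴/(8N_a·k))^(1/3) = (79.0×10³·4.5⁴/(8·6·4.2857))^(1/3)
  = (157475)^(1/3) = 54.0013 mm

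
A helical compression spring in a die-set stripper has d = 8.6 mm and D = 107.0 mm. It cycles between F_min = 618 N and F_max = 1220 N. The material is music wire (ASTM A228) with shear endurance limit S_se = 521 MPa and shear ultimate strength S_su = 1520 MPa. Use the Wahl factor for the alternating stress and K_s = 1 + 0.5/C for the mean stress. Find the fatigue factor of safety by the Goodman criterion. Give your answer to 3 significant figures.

1.83

C = D/d = 107.0/8.6 = 12.4419; K_W = (4C−1)/(4C−4)+0.615/C = 1.1150; K_s = 1+0.5/C = 1.0402
F_a = (F_max−F_min)/2 = 301 N; F_m = (F_max+F_min)/2 = 919 N
τ_a = K_W·8F_aD/(πd³) = 1.1150 × 128.94 = 143.77 MPa
τ_m = K_s·8F_mD/(πd³) = 1.0402 × 393.68 = 409.5 MPa
Goodman: 1/n_f = τ_a/S_se + τ_m/S_su = 143.77/521 + 409.5/1520 = 0.27595 + 0.26941 = 0.54535
n_f = 1/0.54535 = 1.834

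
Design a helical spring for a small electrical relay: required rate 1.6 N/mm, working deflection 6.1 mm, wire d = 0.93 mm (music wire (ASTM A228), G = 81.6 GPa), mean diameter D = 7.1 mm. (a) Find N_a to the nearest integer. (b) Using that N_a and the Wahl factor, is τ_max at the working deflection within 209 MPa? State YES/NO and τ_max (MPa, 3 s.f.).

(a) 13 coils; (b) NO, τ_max = 268 MPa

N_a = Gd⁴/(8D³k) = (81.6×10³)(0.93⁴)/(8·7.1³·1.6) = 13.32 → N_a = 13
Actual rate k = Gd⁴/(8D³·13) = 1.6399 N/mm
Working load F = kδ = 1.6399·6.1 = 10.003 N
C = 7.1/0.93 = 7.6344; K_W = (4C−1)/(4C−4)+0.615/C = 1.1936
τ_max = K_W·8FD/(πd³) = 1.1936·224.85 = 268.38 MPa
τ_max > 209 MPa → exceeds allowable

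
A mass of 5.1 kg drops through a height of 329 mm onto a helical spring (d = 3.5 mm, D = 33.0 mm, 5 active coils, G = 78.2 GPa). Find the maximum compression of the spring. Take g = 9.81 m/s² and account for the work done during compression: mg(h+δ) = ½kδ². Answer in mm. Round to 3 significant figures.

69.9 mm

k = Gd⁴/(8D³N_a) = (78.2×10³)(3.5⁴)/(8·33.0³·5) = 8.1635 N/mm
W = mg = 5.1 × 9.81 = 50.031 N
½kδ² − Wδ − Wh = 0 → δ = (W + √(W² + 2kWh))/k
δ = (50.031 + √(2503.1 + 268746))/8.1635 = (50.031 + 520.82)/8.1635 = 69.927 mm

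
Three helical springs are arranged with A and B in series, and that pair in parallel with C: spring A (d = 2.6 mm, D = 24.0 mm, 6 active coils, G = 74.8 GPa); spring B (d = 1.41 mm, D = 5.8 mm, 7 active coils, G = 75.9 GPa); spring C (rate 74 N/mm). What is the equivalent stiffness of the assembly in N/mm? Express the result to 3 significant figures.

78.3 N/mm

k_A = Gd⁴/(8D³N_a) = (74.8×10³)(2.6⁴)/(8·24.0³·6) = 5.1513 N/mm
k_B = Gd⁴/(8D³N_a) = (75.9×10³)(1.41⁴)/(8·5.8³·7) = 27.457 N/mm
Springs A,B series: k_AB = 1/(1/5.1513+1/27.457) = 4.3375 N/mm; parallel with C: k_eq = 4.3375+74 = 78.338 N/mm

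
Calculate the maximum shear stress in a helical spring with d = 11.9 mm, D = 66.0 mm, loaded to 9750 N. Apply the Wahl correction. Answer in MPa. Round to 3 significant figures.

1240 MPa

Spring index C = D/d = 66.0/11.9 = 5.5462
K_W = (4C−1)/(4C−4) + 0.615/C = 21.185/18.185 + 0.1109 = 1.2759
τ₀ = 8FD/(πd³) = 8·9750·66.0/(π·11.9³) = 5.148e+06/5294.1 = 972.41 MPa
τ_max = K·τ₀ = 1.2759 × 972.41 = 1240.7 MPa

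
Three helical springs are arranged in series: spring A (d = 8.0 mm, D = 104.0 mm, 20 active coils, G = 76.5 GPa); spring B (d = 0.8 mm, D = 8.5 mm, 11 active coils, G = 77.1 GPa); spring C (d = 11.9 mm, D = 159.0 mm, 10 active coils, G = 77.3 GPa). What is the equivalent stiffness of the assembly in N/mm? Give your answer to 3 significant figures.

k_A = Gd⁴/(8D³N_a) = (76.5×10³)(8.0⁴)/(8·104.0³·20) = 1.741 N/mm
k_B = Gd⁴/(8D³N_a) = (77.1×10³)(0.8⁴)/(8·8.5³·11) = 0.58435 N/mm
k_C = Gd⁴/(8D³N_a) = (77.3×10³)(11.9⁴)/(8·159.0³·10) = 4.8204 N/mm
Series: 1/k_eq = 1/1.741 + 1/0.58435 + 1/4.8204 = 2.4931; k_eq = 0.4011 N/mm

0.401 N/mm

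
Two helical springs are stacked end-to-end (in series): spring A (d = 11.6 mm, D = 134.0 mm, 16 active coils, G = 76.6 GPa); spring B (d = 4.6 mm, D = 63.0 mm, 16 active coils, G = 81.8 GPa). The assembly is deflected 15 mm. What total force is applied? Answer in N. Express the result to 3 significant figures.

13.7 N

k_A = Gd⁴/(8D³N_a) = (76.6×10³)(11.6⁴)/(8·134.0³·16) = 4.5034 N/mm
k_B = Gd⁴/(8D³N_a) = (81.8×10³)(4.6⁴)/(8·63.0³·16) = 1.1443 N/mm
Series: 1/k_eq = 1/4.5034 + 1/1.1443 = 1.0959; k_eq = 0.91247 N/mm
F = k_eq·δ = 0.91247·15 = 13.687 N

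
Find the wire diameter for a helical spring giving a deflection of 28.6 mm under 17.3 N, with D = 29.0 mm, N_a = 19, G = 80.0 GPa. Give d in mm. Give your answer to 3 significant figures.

Required rate k = F/δ = 17.3/28.6 = 0.6049 N/mm
d = (8D³N_a·k / G)^(1/4) = (8·29.0³·19·0.6049 / (80.0×10³))^0.25
  = (28.03)^0.25 = 2.3009 mm

2.30 mm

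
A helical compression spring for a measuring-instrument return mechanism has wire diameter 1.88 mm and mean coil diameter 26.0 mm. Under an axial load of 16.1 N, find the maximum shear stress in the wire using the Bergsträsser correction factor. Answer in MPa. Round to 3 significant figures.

Spring index C = D/d = 26.0/1.88 = 13.8298
K_B = (4C+2)/(4C−3) = 57.319/52.319 = 1.0956
τ₀ = 8FD/(πd³) = 8·16.1·26.0/(π·1.88³) = 3348.8/20.875 = 160.42 MPa
τ_max = K·τ₀ = 1.0956 × 160.42 = 175.75 MPa

176 MPa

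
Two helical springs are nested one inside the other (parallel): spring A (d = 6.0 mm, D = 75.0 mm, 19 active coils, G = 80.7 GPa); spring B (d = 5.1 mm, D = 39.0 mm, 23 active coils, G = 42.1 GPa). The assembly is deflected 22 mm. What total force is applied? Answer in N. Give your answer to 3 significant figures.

93.3 N

k_A = Gd⁴/(8D³N_a) = (80.7×10³)(6.0⁴)/(8·75.0³·19) = 1.631 N/mm
k_B = Gd⁴/(8D³N_a) = (42.1×10³)(5.1⁴)/(8·39.0³·23) = 2.6095 N/mm
Parallel: k_eq = 1.631 + 2.6095 = 4.2405 N/mm
F = k_eq·δ = 4.2405·22 = 93.29 N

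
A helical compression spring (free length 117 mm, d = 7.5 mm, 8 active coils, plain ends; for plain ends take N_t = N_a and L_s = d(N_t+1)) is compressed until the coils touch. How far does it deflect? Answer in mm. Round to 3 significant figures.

N_t = 8; L_s = 7.5·9 = 67.5 mm
δ_solid = L₀ − L_s = 117 − 67.5 = 49.5 mm

49.5 mm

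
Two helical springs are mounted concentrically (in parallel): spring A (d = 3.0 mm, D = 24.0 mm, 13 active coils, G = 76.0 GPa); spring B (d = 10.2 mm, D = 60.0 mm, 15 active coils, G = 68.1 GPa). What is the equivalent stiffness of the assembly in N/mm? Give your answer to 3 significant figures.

32.7 N/mm

k_A = Gd⁴/(8D³N_a) = (76.0×10³)(3.0⁴)/(8·24.0³·13) = 4.2819 N/mm
k_B = Gd⁴/(8D³N_a) = (68.1×10³)(10.2⁴)/(8·60.0³·15) = 28.439 N/mm
Parallel: k_eq = 4.2819 + 28.439 = 32.721 N/mm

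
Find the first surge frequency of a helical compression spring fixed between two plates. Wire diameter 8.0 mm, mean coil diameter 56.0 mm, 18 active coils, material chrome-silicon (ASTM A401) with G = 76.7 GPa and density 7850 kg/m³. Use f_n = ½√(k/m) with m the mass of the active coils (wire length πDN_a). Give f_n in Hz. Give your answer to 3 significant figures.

k = Gd⁴/(8D³N_a) = (76.7×10³)(8.0⁴)/(8·56.0³·18) = 12.423 N/mm = 12423 N/m
Wire length L = πDN_a = π·56.0·18 = 3166.7 mm
m = ρ·(πd²/4)·L = 7850 × 50.265×10⁻⁶ m² × 3.1667 m = 1.2495 kg
f_n = ½√(k/m) = 0.5·√(12423/1.2495) = 0.5·√(9942.1) = 49.855 Hz

49.9 Hz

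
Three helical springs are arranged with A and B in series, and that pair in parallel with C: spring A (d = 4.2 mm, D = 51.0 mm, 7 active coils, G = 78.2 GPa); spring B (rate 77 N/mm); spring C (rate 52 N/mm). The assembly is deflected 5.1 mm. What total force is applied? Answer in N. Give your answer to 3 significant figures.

281 N

k_A = Gd⁴/(8D³N_a) = (78.2×10³)(4.2⁴)/(8·51.0³·7) = 3.2757 N/mm
Springs A,B series: k_AB = 1/(1/3.2757+1/77) = 3.142 N/mm; parallel with C: k_eq = 3.142+52 = 55.142 N/mm
F = k_eq·δ = 55.142·5.1 = 281.22 N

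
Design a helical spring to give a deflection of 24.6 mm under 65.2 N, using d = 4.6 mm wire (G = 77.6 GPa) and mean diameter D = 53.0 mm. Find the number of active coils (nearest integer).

11

Required rate k = F/δ = 65.2/24.6 = 2.6504 N/mm
N_a = Gd⁴/(8D³k) = (77.6×10³ × 4.6⁴)/(8 × 53.0³ × 2.6504)
    = 3.47451e+07 / 3.15668e+06 = 11.01 → 11 coils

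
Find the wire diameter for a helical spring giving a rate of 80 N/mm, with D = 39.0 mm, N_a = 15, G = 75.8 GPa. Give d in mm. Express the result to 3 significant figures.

d = (8D³N_a·k / G)^(1/4) = (8·39.0³·15·80 / (75.8×10³))^0.25
  = (7512.7)^0.25 = 9.3100 mm

9.31 mm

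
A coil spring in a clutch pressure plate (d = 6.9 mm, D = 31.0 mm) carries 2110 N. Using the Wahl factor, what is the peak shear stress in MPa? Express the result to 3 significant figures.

Spring index C = D/d = 31.0/6.9 = 4.4928
K_W = (4C−1)/(4C−4) + 0.615/C = 16.971/13.971 + 0.1369 = 1.3516
τ₀ = 8FD/(πd³) = 8·2110·31.0/(π·6.9³) = 523280/1032 = 507.03 MPa
τ_max = K·τ₀ = 1.3516 × 507.03 = 685.32 MPa

685 MPa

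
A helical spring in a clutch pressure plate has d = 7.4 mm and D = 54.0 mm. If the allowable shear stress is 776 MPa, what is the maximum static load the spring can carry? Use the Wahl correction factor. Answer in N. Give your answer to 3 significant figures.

1900 N

C = D/d = 54.0/7.4 = 7.2973
K_W = (4C−1)/(4C−4) + 0.615/C = 28.189/25.189 + 0.0843 = 1.2034
τ_max = K·8FD/(πd³) → F_max = τ_allow·πd³/(8DK)
F_max = 776·π·7.4³/(8·54.0·1.2034) = 9.8789e+05/519.86 = 1900.3 N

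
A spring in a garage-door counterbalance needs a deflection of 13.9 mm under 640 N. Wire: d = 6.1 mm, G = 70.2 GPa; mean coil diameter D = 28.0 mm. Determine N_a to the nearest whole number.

12

Required rate k = F/δ = 640/13.9 = 46.043 N/mm
N_a = Gd⁴/(8D³k) = (70.2×10³ × 6.1⁴)/(8 × 28.0³ × 46.043)
    = 9.71978e+07 / 8.08592e+06 = 12.02 → 12 coils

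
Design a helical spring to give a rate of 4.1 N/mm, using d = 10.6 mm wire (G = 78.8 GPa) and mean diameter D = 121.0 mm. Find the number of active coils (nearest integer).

17

N_a = Gd⁴/(8D³k) = (78.8×10³ × 10.6⁴)/(8 × 121.0³ × 4.1)
    = 9.94832e+08 / 5.81072e+07 = 17.12 → 17 coils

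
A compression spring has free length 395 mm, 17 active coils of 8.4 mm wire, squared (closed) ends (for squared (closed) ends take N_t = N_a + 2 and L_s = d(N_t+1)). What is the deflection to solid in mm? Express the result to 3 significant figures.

N_t = 19; L_s = 8.4·20 = 168 mm
δ_solid = L₀ − L_s = 395 − 168 = 227 mm

227 mm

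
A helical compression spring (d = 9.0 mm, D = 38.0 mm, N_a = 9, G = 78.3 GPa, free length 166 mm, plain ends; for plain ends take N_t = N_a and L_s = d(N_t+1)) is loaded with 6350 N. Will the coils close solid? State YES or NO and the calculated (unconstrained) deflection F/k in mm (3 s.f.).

k = Gd⁴/(8D³N_a) = (78.3×10³)(9.0⁴)/(8·38.0³·9) = 130.03 N/mm
N_t = 9; L_s = 9.0·10 = 90 mm; δ_solid = L₀ − L_s = 166 − 90 = 76 mm
δ = F/k = 6350/130.03 = 48.834 mm
δ < δ_solid → spring does not go solid

NO, δ = 48.8 mm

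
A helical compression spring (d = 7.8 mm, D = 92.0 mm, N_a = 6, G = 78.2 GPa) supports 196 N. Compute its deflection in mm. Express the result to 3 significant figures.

k = Gd⁴/(8D³N_a) = (78.2×10³)(7.8⁴)/(8·92.0³·6) = 7.7443 N/mm
δ = F/k = 196 / 7.7443 = 25.309 mm

25.3 mm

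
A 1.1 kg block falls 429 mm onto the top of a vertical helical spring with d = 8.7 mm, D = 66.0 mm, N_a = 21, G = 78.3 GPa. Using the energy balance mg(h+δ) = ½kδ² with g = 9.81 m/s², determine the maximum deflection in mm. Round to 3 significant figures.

k = Gd⁴/(8D³N_a) = (78.3×10³)(8.7⁴)/(8·66.0³·21) = 9.2875 N/mm
W = mg = 1.1 × 9.81 = 10.791 N
½kδ² − Wδ − Wh = 0 → δ = (W + √(W² + 2kWh))/k
δ = (10.791 + √(116.45 + 85989.7))/9.2875 = (10.791 + 293.44)/9.2875 = 32.757 mm

32.8 mm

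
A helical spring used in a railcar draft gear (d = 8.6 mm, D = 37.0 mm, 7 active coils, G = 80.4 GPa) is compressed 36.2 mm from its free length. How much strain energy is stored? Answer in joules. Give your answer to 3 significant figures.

k = Gd⁴/(8D³N_a) = (80.4×10³)(8.6⁴)/(8·37.0³·7) = 155.04 N/mm
U = ½kδ² = 0.5 × 155.04 × 36.2² = 1.0159e+05 N·mm = 101.59 J

102 J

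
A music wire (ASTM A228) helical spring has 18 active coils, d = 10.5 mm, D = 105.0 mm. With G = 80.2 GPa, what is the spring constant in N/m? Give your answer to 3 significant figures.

k = Gd⁴/(8D³N_a) = (80.2×10³ × 10.5⁴) / (8 × 105.0³ × 18)
  = 9.74836e+08 / 1.66698e+08 = 5.8479 N/mm = 5847.9 N/m

5850 N/m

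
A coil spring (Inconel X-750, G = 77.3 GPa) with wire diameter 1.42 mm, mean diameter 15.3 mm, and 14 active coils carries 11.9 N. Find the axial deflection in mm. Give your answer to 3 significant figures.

k = Gd⁴/(8D³N_a) = (77.3×10³)(1.42⁴)/(8·15.3³·14) = 0.7835 N/mm
δ = F/k = 11.9 / 0.7835 = 15.188 mm

15.2 mm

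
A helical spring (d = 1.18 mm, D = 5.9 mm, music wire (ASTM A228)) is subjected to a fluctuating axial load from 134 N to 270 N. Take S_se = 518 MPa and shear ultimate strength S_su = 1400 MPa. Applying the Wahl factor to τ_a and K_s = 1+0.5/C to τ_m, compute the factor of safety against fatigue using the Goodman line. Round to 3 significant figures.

C = D/d = 5.9/1.18 = 5.0000; K_W = (4C−1)/(4C−4)+0.615/C = 1.3105; K_s = 1+0.5/C = 1.1000
F_a = (F_max−F_min)/2 = 68 N; F_m = (F_max+F_min)/2 = 202 N
τ_a = K_W·8F_aD/(πd³) = 1.3105 × 621.81 = 814.88 MPa
τ_m = K_s·8F_mD/(πd³) = 1.1000 × 1847.1 = 2031.8 MPa
Goodman: 1/n_f = τ_a/S_se + τ_m/S_su = 814.88/518 + 2031.8/1400 = 1.57312 + 1.45132 = 3.0244
n_f = 1/3.0244 = 0.3306

0.331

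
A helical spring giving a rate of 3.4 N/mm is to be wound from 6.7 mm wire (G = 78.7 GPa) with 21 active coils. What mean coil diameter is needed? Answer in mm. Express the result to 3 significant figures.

65.2 mm

D = (Gd⁴/(8N_a·k))^(1/3) = (78.7×10³·6.7⁴/(8·21·3.4))^(1/3)
  = (277642)^(1/3) = 65.2372 mm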